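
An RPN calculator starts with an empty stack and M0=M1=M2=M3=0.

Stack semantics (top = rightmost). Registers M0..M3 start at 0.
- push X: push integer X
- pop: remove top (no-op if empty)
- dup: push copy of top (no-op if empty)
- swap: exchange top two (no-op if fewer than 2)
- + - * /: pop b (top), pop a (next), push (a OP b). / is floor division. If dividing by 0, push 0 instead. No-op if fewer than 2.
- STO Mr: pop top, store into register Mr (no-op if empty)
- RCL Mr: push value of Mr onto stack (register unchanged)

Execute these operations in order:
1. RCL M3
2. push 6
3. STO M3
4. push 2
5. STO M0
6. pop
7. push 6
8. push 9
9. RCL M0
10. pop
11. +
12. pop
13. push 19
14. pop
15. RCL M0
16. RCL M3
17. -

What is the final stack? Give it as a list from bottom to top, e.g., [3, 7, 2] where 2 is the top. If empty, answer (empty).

After op 1 (RCL M3): stack=[0] mem=[0,0,0,0]
After op 2 (push 6): stack=[0,6] mem=[0,0,0,0]
After op 3 (STO M3): stack=[0] mem=[0,0,0,6]
After op 4 (push 2): stack=[0,2] mem=[0,0,0,6]
After op 5 (STO M0): stack=[0] mem=[2,0,0,6]
After op 6 (pop): stack=[empty] mem=[2,0,0,6]
After op 7 (push 6): stack=[6] mem=[2,0,0,6]
After op 8 (push 9): stack=[6,9] mem=[2,0,0,6]
After op 9 (RCL M0): stack=[6,9,2] mem=[2,0,0,6]
After op 10 (pop): stack=[6,9] mem=[2,0,0,6]
After op 11 (+): stack=[15] mem=[2,0,0,6]
After op 12 (pop): stack=[empty] mem=[2,0,0,6]
After op 13 (push 19): stack=[19] mem=[2,0,0,6]
After op 14 (pop): stack=[empty] mem=[2,0,0,6]
After op 15 (RCL M0): stack=[2] mem=[2,0,0,6]
After op 16 (RCL M3): stack=[2,6] mem=[2,0,0,6]
After op 17 (-): stack=[-4] mem=[2,0,0,6]

Answer: [-4]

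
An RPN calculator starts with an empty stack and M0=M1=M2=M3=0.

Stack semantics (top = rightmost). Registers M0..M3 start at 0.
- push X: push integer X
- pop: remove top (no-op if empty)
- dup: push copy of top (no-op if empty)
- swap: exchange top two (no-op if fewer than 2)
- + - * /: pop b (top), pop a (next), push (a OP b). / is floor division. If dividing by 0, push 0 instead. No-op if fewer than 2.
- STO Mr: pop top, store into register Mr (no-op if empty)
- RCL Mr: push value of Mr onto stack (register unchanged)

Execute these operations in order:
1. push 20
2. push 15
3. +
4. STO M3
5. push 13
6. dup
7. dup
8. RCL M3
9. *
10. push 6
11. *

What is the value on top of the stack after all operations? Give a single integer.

Answer: 2730

Derivation:
After op 1 (push 20): stack=[20] mem=[0,0,0,0]
After op 2 (push 15): stack=[20,15] mem=[0,0,0,0]
After op 3 (+): stack=[35] mem=[0,0,0,0]
After op 4 (STO M3): stack=[empty] mem=[0,0,0,35]
After op 5 (push 13): stack=[13] mem=[0,0,0,35]
After op 6 (dup): stack=[13,13] mem=[0,0,0,35]
After op 7 (dup): stack=[13,13,13] mem=[0,0,0,35]
After op 8 (RCL M3): stack=[13,13,13,35] mem=[0,0,0,35]
After op 9 (*): stack=[13,13,455] mem=[0,0,0,35]
After op 10 (push 6): stack=[13,13,455,6] mem=[0,0,0,35]
After op 11 (*): stack=[13,13,2730] mem=[0,0,0,35]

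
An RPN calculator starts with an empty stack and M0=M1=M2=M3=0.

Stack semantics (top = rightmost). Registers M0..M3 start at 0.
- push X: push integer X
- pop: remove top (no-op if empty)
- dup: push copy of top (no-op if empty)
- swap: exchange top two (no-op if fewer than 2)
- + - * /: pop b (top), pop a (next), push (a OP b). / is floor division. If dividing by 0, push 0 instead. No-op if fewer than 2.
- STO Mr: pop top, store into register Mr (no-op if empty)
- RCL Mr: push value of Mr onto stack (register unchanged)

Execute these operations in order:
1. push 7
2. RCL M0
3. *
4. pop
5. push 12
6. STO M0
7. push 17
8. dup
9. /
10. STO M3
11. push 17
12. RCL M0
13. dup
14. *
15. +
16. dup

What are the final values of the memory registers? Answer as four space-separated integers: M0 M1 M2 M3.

After op 1 (push 7): stack=[7] mem=[0,0,0,0]
After op 2 (RCL M0): stack=[7,0] mem=[0,0,0,0]
After op 3 (*): stack=[0] mem=[0,0,0,0]
After op 4 (pop): stack=[empty] mem=[0,0,0,0]
After op 5 (push 12): stack=[12] mem=[0,0,0,0]
After op 6 (STO M0): stack=[empty] mem=[12,0,0,0]
After op 7 (push 17): stack=[17] mem=[12,0,0,0]
After op 8 (dup): stack=[17,17] mem=[12,0,0,0]
After op 9 (/): stack=[1] mem=[12,0,0,0]
After op 10 (STO M3): stack=[empty] mem=[12,0,0,1]
After op 11 (push 17): stack=[17] mem=[12,0,0,1]
After op 12 (RCL M0): stack=[17,12] mem=[12,0,0,1]
After op 13 (dup): stack=[17,12,12] mem=[12,0,0,1]
After op 14 (*): stack=[17,144] mem=[12,0,0,1]
After op 15 (+): stack=[161] mem=[12,0,0,1]
After op 16 (dup): stack=[161,161] mem=[12,0,0,1]

Answer: 12 0 0 1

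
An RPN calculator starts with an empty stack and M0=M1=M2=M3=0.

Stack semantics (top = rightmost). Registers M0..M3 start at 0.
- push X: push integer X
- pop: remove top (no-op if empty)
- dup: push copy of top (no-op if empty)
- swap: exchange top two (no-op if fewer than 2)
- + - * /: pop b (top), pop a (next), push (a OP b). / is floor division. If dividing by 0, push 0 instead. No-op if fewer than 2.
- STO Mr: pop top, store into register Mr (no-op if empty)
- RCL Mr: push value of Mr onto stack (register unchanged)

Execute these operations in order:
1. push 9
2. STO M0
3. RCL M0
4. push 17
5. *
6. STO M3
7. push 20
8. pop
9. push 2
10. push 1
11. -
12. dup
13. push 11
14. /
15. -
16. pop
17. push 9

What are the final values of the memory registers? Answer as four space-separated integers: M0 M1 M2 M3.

Answer: 9 0 0 153

Derivation:
After op 1 (push 9): stack=[9] mem=[0,0,0,0]
After op 2 (STO M0): stack=[empty] mem=[9,0,0,0]
After op 3 (RCL M0): stack=[9] mem=[9,0,0,0]
After op 4 (push 17): stack=[9,17] mem=[9,0,0,0]
After op 5 (*): stack=[153] mem=[9,0,0,0]
After op 6 (STO M3): stack=[empty] mem=[9,0,0,153]
After op 7 (push 20): stack=[20] mem=[9,0,0,153]
After op 8 (pop): stack=[empty] mem=[9,0,0,153]
After op 9 (push 2): stack=[2] mem=[9,0,0,153]
After op 10 (push 1): stack=[2,1] mem=[9,0,0,153]
After op 11 (-): stack=[1] mem=[9,0,0,153]
After op 12 (dup): stack=[1,1] mem=[9,0,0,153]
After op 13 (push 11): stack=[1,1,11] mem=[9,0,0,153]
After op 14 (/): stack=[1,0] mem=[9,0,0,153]
After op 15 (-): stack=[1] mem=[9,0,0,153]
After op 16 (pop): stack=[empty] mem=[9,0,0,153]
After op 17 (push 9): stack=[9] mem=[9,0,0,153]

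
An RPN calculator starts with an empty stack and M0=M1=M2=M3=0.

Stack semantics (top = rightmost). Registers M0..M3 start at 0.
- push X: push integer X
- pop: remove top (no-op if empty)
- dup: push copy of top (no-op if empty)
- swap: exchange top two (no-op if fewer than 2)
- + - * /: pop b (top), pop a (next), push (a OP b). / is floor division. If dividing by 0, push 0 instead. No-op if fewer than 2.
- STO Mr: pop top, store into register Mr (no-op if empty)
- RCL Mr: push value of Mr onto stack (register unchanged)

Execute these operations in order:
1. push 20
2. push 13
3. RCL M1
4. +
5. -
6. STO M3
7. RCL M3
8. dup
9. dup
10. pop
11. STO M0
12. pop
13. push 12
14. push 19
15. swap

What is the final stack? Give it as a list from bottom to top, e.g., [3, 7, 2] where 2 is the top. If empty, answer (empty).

After op 1 (push 20): stack=[20] mem=[0,0,0,0]
After op 2 (push 13): stack=[20,13] mem=[0,0,0,0]
After op 3 (RCL M1): stack=[20,13,0] mem=[0,0,0,0]
After op 4 (+): stack=[20,13] mem=[0,0,0,0]
After op 5 (-): stack=[7] mem=[0,0,0,0]
After op 6 (STO M3): stack=[empty] mem=[0,0,0,7]
After op 7 (RCL M3): stack=[7] mem=[0,0,0,7]
After op 8 (dup): stack=[7,7] mem=[0,0,0,7]
After op 9 (dup): stack=[7,7,7] mem=[0,0,0,7]
After op 10 (pop): stack=[7,7] mem=[0,0,0,7]
After op 11 (STO M0): stack=[7] mem=[7,0,0,7]
After op 12 (pop): stack=[empty] mem=[7,0,0,7]
After op 13 (push 12): stack=[12] mem=[7,0,0,7]
After op 14 (push 19): stack=[12,19] mem=[7,0,0,7]
After op 15 (swap): stack=[19,12] mem=[7,0,0,7]

Answer: [19, 12]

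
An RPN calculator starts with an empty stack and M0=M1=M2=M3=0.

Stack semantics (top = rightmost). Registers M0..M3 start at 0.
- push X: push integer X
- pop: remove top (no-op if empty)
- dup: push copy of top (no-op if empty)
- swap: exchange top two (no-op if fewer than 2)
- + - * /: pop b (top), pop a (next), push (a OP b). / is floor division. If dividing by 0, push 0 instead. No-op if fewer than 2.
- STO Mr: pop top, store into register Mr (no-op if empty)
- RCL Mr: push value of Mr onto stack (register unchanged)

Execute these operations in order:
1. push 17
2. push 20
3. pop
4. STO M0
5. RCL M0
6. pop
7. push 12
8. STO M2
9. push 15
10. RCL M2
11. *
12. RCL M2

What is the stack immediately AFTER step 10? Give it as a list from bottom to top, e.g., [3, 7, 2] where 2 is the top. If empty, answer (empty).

After op 1 (push 17): stack=[17] mem=[0,0,0,0]
After op 2 (push 20): stack=[17,20] mem=[0,0,0,0]
After op 3 (pop): stack=[17] mem=[0,0,0,0]
After op 4 (STO M0): stack=[empty] mem=[17,0,0,0]
After op 5 (RCL M0): stack=[17] mem=[17,0,0,0]
After op 6 (pop): stack=[empty] mem=[17,0,0,0]
After op 7 (push 12): stack=[12] mem=[17,0,0,0]
After op 8 (STO M2): stack=[empty] mem=[17,0,12,0]
After op 9 (push 15): stack=[15] mem=[17,0,12,0]
After op 10 (RCL M2): stack=[15,12] mem=[17,0,12,0]

[15, 12]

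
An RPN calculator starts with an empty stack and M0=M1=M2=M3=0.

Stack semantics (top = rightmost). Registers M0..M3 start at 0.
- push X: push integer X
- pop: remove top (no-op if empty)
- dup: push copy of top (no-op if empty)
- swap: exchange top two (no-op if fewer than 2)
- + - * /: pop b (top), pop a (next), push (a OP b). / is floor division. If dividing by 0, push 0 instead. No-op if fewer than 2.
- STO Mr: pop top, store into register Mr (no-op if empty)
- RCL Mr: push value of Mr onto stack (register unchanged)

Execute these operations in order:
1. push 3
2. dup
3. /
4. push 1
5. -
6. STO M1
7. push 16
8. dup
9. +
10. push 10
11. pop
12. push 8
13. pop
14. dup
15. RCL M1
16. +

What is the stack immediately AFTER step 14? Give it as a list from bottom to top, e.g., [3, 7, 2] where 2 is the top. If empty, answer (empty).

After op 1 (push 3): stack=[3] mem=[0,0,0,0]
After op 2 (dup): stack=[3,3] mem=[0,0,0,0]
After op 3 (/): stack=[1] mem=[0,0,0,0]
After op 4 (push 1): stack=[1,1] mem=[0,0,0,0]
After op 5 (-): stack=[0] mem=[0,0,0,0]
After op 6 (STO M1): stack=[empty] mem=[0,0,0,0]
After op 7 (push 16): stack=[16] mem=[0,0,0,0]
After op 8 (dup): stack=[16,16] mem=[0,0,0,0]
After op 9 (+): stack=[32] mem=[0,0,0,0]
After op 10 (push 10): stack=[32,10] mem=[0,0,0,0]
After op 11 (pop): stack=[32] mem=[0,0,0,0]
After op 12 (push 8): stack=[32,8] mem=[0,0,0,0]
After op 13 (pop): stack=[32] mem=[0,0,0,0]
After op 14 (dup): stack=[32,32] mem=[0,0,0,0]

[32, 32]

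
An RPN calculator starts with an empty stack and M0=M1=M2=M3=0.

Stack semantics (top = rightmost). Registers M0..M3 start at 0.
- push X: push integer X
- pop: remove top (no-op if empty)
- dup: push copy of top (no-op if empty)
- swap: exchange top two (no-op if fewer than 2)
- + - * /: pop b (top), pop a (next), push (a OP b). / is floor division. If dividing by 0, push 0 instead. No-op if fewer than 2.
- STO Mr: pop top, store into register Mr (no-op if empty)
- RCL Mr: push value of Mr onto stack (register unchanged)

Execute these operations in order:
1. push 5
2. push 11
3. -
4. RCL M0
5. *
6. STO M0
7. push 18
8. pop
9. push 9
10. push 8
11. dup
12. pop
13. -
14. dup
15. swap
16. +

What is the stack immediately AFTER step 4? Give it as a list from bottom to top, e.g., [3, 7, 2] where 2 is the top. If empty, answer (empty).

After op 1 (push 5): stack=[5] mem=[0,0,0,0]
After op 2 (push 11): stack=[5,11] mem=[0,0,0,0]
After op 3 (-): stack=[-6] mem=[0,0,0,0]
After op 4 (RCL M0): stack=[-6,0] mem=[0,0,0,0]

[-6, 0]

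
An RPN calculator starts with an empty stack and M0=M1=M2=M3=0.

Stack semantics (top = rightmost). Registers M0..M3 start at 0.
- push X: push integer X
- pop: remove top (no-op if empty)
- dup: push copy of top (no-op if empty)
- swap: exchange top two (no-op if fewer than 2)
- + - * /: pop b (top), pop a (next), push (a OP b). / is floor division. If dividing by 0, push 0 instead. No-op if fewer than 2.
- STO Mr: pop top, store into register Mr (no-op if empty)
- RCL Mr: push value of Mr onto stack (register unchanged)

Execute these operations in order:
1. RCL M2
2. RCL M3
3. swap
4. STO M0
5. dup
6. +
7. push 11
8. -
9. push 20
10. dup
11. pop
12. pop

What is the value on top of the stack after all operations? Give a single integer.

After op 1 (RCL M2): stack=[0] mem=[0,0,0,0]
After op 2 (RCL M3): stack=[0,0] mem=[0,0,0,0]
After op 3 (swap): stack=[0,0] mem=[0,0,0,0]
After op 4 (STO M0): stack=[0] mem=[0,0,0,0]
After op 5 (dup): stack=[0,0] mem=[0,0,0,0]
After op 6 (+): stack=[0] mem=[0,0,0,0]
After op 7 (push 11): stack=[0,11] mem=[0,0,0,0]
After op 8 (-): stack=[-11] mem=[0,0,0,0]
After op 9 (push 20): stack=[-11,20] mem=[0,0,0,0]
After op 10 (dup): stack=[-11,20,20] mem=[0,0,0,0]
After op 11 (pop): stack=[-11,20] mem=[0,0,0,0]
After op 12 (pop): stack=[-11] mem=[0,0,0,0]

Answer: -11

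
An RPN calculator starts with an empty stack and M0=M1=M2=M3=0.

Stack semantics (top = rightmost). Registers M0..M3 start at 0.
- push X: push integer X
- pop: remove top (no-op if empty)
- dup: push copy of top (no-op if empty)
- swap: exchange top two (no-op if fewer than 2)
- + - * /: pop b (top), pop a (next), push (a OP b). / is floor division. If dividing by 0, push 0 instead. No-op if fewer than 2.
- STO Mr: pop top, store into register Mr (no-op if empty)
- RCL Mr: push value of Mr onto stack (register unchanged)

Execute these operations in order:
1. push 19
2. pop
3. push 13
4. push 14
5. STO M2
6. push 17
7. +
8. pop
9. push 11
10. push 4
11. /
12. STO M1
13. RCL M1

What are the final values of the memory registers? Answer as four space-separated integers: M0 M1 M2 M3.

Answer: 0 2 14 0

Derivation:
After op 1 (push 19): stack=[19] mem=[0,0,0,0]
After op 2 (pop): stack=[empty] mem=[0,0,0,0]
After op 3 (push 13): stack=[13] mem=[0,0,0,0]
After op 4 (push 14): stack=[13,14] mem=[0,0,0,0]
After op 5 (STO M2): stack=[13] mem=[0,0,14,0]
After op 6 (push 17): stack=[13,17] mem=[0,0,14,0]
After op 7 (+): stack=[30] mem=[0,0,14,0]
After op 8 (pop): stack=[empty] mem=[0,0,14,0]
After op 9 (push 11): stack=[11] mem=[0,0,14,0]
After op 10 (push 4): stack=[11,4] mem=[0,0,14,0]
After op 11 (/): stack=[2] mem=[0,0,14,0]
After op 12 (STO M1): stack=[empty] mem=[0,2,14,0]
After op 13 (RCL M1): stack=[2] mem=[0,2,14,0]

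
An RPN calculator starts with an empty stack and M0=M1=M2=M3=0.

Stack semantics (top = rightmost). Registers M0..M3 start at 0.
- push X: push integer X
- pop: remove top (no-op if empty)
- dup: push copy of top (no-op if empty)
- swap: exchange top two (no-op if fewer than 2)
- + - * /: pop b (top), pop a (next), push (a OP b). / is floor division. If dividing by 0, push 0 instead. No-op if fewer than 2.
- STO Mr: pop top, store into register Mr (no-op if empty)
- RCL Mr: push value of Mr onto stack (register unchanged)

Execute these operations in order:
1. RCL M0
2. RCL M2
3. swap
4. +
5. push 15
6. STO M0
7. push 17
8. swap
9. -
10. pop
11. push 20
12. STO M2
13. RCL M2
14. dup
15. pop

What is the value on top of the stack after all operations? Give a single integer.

Answer: 20

Derivation:
After op 1 (RCL M0): stack=[0] mem=[0,0,0,0]
After op 2 (RCL M2): stack=[0,0] mem=[0,0,0,0]
After op 3 (swap): stack=[0,0] mem=[0,0,0,0]
After op 4 (+): stack=[0] mem=[0,0,0,0]
After op 5 (push 15): stack=[0,15] mem=[0,0,0,0]
After op 6 (STO M0): stack=[0] mem=[15,0,0,0]
After op 7 (push 17): stack=[0,17] mem=[15,0,0,0]
After op 8 (swap): stack=[17,0] mem=[15,0,0,0]
After op 9 (-): stack=[17] mem=[15,0,0,0]
After op 10 (pop): stack=[empty] mem=[15,0,0,0]
After op 11 (push 20): stack=[20] mem=[15,0,0,0]
After op 12 (STO M2): stack=[empty] mem=[15,0,20,0]
After op 13 (RCL M2): stack=[20] mem=[15,0,20,0]
After op 14 (dup): stack=[20,20] mem=[15,0,20,0]
After op 15 (pop): stack=[20] mem=[15,0,20,0]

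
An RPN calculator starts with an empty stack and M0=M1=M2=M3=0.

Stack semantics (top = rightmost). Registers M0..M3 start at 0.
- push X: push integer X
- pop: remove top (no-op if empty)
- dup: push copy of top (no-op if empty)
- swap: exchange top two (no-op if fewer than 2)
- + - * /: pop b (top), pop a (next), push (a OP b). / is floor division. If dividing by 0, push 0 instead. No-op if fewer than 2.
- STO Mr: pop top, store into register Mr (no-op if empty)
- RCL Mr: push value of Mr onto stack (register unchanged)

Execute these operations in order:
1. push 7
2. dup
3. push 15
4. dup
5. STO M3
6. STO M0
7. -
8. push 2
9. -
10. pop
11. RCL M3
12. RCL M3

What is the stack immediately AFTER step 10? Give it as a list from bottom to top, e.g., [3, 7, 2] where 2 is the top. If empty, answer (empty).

After op 1 (push 7): stack=[7] mem=[0,0,0,0]
After op 2 (dup): stack=[7,7] mem=[0,0,0,0]
After op 3 (push 15): stack=[7,7,15] mem=[0,0,0,0]
After op 4 (dup): stack=[7,7,15,15] mem=[0,0,0,0]
After op 5 (STO M3): stack=[7,7,15] mem=[0,0,0,15]
After op 6 (STO M0): stack=[7,7] mem=[15,0,0,15]
After op 7 (-): stack=[0] mem=[15,0,0,15]
After op 8 (push 2): stack=[0,2] mem=[15,0,0,15]
After op 9 (-): stack=[-2] mem=[15,0,0,15]
After op 10 (pop): stack=[empty] mem=[15,0,0,15]

(empty)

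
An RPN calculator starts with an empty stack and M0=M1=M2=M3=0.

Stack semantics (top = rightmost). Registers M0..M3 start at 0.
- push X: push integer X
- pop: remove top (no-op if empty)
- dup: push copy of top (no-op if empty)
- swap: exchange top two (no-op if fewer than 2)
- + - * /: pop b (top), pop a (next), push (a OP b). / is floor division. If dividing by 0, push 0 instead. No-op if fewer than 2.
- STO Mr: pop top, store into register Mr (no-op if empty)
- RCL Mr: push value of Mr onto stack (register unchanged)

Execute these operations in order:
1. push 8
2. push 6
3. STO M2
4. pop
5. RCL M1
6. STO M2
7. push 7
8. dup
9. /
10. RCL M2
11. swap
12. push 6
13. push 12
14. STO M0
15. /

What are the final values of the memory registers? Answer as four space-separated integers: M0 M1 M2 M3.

After op 1 (push 8): stack=[8] mem=[0,0,0,0]
After op 2 (push 6): stack=[8,6] mem=[0,0,0,0]
After op 3 (STO M2): stack=[8] mem=[0,0,6,0]
After op 4 (pop): stack=[empty] mem=[0,0,6,0]
After op 5 (RCL M1): stack=[0] mem=[0,0,6,0]
After op 6 (STO M2): stack=[empty] mem=[0,0,0,0]
After op 7 (push 7): stack=[7] mem=[0,0,0,0]
After op 8 (dup): stack=[7,7] mem=[0,0,0,0]
After op 9 (/): stack=[1] mem=[0,0,0,0]
After op 10 (RCL M2): stack=[1,0] mem=[0,0,0,0]
After op 11 (swap): stack=[0,1] mem=[0,0,0,0]
After op 12 (push 6): stack=[0,1,6] mem=[0,0,0,0]
After op 13 (push 12): stack=[0,1,6,12] mem=[0,0,0,0]
After op 14 (STO M0): stack=[0,1,6] mem=[12,0,0,0]
After op 15 (/): stack=[0,0] mem=[12,0,0,0]

Answer: 12 0 0 0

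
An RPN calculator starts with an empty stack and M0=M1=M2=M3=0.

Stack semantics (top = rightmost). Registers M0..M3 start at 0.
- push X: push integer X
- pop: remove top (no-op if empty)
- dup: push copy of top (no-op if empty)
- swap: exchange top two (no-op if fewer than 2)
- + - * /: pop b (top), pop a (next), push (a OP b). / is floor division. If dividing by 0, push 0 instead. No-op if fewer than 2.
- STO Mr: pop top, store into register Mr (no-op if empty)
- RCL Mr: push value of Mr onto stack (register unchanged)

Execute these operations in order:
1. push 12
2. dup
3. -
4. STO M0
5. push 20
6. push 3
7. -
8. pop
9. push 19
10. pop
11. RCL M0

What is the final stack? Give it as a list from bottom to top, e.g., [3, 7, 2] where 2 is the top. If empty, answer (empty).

After op 1 (push 12): stack=[12] mem=[0,0,0,0]
After op 2 (dup): stack=[12,12] mem=[0,0,0,0]
After op 3 (-): stack=[0] mem=[0,0,0,0]
After op 4 (STO M0): stack=[empty] mem=[0,0,0,0]
After op 5 (push 20): stack=[20] mem=[0,0,0,0]
After op 6 (push 3): stack=[20,3] mem=[0,0,0,0]
After op 7 (-): stack=[17] mem=[0,0,0,0]
After op 8 (pop): stack=[empty] mem=[0,0,0,0]
After op 9 (push 19): stack=[19] mem=[0,0,0,0]
After op 10 (pop): stack=[empty] mem=[0,0,0,0]
After op 11 (RCL M0): stack=[0] mem=[0,0,0,0]

Answer: [0]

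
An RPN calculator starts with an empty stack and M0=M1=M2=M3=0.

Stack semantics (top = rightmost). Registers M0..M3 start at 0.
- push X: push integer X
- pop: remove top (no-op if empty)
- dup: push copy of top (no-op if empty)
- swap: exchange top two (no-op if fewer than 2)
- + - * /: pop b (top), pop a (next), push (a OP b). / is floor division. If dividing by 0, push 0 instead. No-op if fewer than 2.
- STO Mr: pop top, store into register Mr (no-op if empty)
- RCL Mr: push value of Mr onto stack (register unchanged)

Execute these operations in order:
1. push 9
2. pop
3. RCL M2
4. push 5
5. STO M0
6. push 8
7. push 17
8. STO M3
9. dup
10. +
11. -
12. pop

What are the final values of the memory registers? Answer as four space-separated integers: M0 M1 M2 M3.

After op 1 (push 9): stack=[9] mem=[0,0,0,0]
After op 2 (pop): stack=[empty] mem=[0,0,0,0]
After op 3 (RCL M2): stack=[0] mem=[0,0,0,0]
After op 4 (push 5): stack=[0,5] mem=[0,0,0,0]
After op 5 (STO M0): stack=[0] mem=[5,0,0,0]
After op 6 (push 8): stack=[0,8] mem=[5,0,0,0]
After op 7 (push 17): stack=[0,8,17] mem=[5,0,0,0]
After op 8 (STO M3): stack=[0,8] mem=[5,0,0,17]
After op 9 (dup): stack=[0,8,8] mem=[5,0,0,17]
After op 10 (+): stack=[0,16] mem=[5,0,0,17]
After op 11 (-): stack=[-16] mem=[5,0,0,17]
After op 12 (pop): stack=[empty] mem=[5,0,0,17]

Answer: 5 0 0 17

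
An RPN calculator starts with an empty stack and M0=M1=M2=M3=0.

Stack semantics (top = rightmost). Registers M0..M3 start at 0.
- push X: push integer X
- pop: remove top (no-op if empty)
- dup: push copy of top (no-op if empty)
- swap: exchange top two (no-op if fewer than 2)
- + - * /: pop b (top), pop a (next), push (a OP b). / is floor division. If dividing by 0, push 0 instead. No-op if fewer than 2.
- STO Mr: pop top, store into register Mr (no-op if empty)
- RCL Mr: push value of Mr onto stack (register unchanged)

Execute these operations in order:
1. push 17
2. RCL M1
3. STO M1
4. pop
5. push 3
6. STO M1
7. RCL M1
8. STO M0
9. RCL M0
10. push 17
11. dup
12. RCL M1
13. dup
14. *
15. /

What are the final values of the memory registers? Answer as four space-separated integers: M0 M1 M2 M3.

After op 1 (push 17): stack=[17] mem=[0,0,0,0]
After op 2 (RCL M1): stack=[17,0] mem=[0,0,0,0]
After op 3 (STO M1): stack=[17] mem=[0,0,0,0]
After op 4 (pop): stack=[empty] mem=[0,0,0,0]
After op 5 (push 3): stack=[3] mem=[0,0,0,0]
After op 6 (STO M1): stack=[empty] mem=[0,3,0,0]
After op 7 (RCL M1): stack=[3] mem=[0,3,0,0]
After op 8 (STO M0): stack=[empty] mem=[3,3,0,0]
After op 9 (RCL M0): stack=[3] mem=[3,3,0,0]
After op 10 (push 17): stack=[3,17] mem=[3,3,0,0]
After op 11 (dup): stack=[3,17,17] mem=[3,3,0,0]
After op 12 (RCL M1): stack=[3,17,17,3] mem=[3,3,0,0]
After op 13 (dup): stack=[3,17,17,3,3] mem=[3,3,0,0]
After op 14 (*): stack=[3,17,17,9] mem=[3,3,0,0]
After op 15 (/): stack=[3,17,1] mem=[3,3,0,0]

Answer: 3 3 0 0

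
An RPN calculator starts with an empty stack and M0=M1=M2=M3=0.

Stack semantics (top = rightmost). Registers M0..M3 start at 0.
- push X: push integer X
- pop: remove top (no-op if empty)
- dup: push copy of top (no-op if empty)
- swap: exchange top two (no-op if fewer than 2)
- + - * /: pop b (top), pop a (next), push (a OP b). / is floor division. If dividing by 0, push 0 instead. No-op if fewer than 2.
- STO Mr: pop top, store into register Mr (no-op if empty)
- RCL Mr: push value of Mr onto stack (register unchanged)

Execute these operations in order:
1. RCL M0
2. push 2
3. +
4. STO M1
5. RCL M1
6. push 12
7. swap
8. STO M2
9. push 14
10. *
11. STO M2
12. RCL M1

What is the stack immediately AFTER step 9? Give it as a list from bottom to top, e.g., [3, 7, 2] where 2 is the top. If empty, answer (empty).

After op 1 (RCL M0): stack=[0] mem=[0,0,0,0]
After op 2 (push 2): stack=[0,2] mem=[0,0,0,0]
After op 3 (+): stack=[2] mem=[0,0,0,0]
After op 4 (STO M1): stack=[empty] mem=[0,2,0,0]
After op 5 (RCL M1): stack=[2] mem=[0,2,0,0]
After op 6 (push 12): stack=[2,12] mem=[0,2,0,0]
After op 7 (swap): stack=[12,2] mem=[0,2,0,0]
After op 8 (STO M2): stack=[12] mem=[0,2,2,0]
After op 9 (push 14): stack=[12,14] mem=[0,2,2,0]

[12, 14]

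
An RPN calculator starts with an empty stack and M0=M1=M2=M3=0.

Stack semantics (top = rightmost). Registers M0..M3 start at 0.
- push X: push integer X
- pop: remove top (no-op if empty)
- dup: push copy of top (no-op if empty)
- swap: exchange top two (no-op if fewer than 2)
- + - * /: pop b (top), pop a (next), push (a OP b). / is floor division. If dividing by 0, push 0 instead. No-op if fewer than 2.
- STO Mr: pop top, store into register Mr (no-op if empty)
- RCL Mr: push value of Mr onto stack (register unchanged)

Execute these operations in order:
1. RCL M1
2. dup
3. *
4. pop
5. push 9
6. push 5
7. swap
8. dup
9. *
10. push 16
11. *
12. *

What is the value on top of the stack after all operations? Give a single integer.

After op 1 (RCL M1): stack=[0] mem=[0,0,0,0]
After op 2 (dup): stack=[0,0] mem=[0,0,0,0]
After op 3 (*): stack=[0] mem=[0,0,0,0]
After op 4 (pop): stack=[empty] mem=[0,0,0,0]
After op 5 (push 9): stack=[9] mem=[0,0,0,0]
After op 6 (push 5): stack=[9,5] mem=[0,0,0,0]
After op 7 (swap): stack=[5,9] mem=[0,0,0,0]
After op 8 (dup): stack=[5,9,9] mem=[0,0,0,0]
After op 9 (*): stack=[5,81] mem=[0,0,0,0]
After op 10 (push 16): stack=[5,81,16] mem=[0,0,0,0]
After op 11 (*): stack=[5,1296] mem=[0,0,0,0]
After op 12 (*): stack=[6480] mem=[0,0,0,0]

Answer: 6480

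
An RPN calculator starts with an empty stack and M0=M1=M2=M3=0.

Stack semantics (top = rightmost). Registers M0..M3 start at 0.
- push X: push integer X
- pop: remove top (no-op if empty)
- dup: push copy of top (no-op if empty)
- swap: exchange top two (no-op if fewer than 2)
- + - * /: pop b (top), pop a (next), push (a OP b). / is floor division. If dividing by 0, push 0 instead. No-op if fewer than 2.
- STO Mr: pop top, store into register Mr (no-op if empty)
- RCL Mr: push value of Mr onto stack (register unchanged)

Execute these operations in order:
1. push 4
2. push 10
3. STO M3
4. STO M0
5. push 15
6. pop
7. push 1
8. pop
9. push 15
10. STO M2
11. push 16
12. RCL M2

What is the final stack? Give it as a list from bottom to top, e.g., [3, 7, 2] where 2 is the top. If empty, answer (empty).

Answer: [16, 15]

Derivation:
After op 1 (push 4): stack=[4] mem=[0,0,0,0]
After op 2 (push 10): stack=[4,10] mem=[0,0,0,0]
After op 3 (STO M3): stack=[4] mem=[0,0,0,10]
After op 4 (STO M0): stack=[empty] mem=[4,0,0,10]
After op 5 (push 15): stack=[15] mem=[4,0,0,10]
After op 6 (pop): stack=[empty] mem=[4,0,0,10]
After op 7 (push 1): stack=[1] mem=[4,0,0,10]
After op 8 (pop): stack=[empty] mem=[4,0,0,10]
After op 9 (push 15): stack=[15] mem=[4,0,0,10]
After op 10 (STO M2): stack=[empty] mem=[4,0,15,10]
After op 11 (push 16): stack=[16] mem=[4,0,15,10]
After op 12 (RCL M2): stack=[16,15] mem=[4,0,15,10]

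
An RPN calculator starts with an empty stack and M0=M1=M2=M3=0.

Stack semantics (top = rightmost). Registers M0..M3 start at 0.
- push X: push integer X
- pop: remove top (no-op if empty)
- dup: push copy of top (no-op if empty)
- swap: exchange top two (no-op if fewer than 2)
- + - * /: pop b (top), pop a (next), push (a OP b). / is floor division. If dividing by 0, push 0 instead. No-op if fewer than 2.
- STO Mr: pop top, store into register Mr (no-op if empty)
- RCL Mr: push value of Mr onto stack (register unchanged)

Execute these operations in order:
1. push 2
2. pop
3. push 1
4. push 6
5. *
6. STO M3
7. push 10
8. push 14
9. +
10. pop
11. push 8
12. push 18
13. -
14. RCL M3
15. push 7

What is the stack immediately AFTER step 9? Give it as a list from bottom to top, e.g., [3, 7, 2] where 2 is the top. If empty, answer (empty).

After op 1 (push 2): stack=[2] mem=[0,0,0,0]
After op 2 (pop): stack=[empty] mem=[0,0,0,0]
After op 3 (push 1): stack=[1] mem=[0,0,0,0]
After op 4 (push 6): stack=[1,6] mem=[0,0,0,0]
After op 5 (*): stack=[6] mem=[0,0,0,0]
After op 6 (STO M3): stack=[empty] mem=[0,0,0,6]
After op 7 (push 10): stack=[10] mem=[0,0,0,6]
After op 8 (push 14): stack=[10,14] mem=[0,0,0,6]
After op 9 (+): stack=[24] mem=[0,0,0,6]

[24]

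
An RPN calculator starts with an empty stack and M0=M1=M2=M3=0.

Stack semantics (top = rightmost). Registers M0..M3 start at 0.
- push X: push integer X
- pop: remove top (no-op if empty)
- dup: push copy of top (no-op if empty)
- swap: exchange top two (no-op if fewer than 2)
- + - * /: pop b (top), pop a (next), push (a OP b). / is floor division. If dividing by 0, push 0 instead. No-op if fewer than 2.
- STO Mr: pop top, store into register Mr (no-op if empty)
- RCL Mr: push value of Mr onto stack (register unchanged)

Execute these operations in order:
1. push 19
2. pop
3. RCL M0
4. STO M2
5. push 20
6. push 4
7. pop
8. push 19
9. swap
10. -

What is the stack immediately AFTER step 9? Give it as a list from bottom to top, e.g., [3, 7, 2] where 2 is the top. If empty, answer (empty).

After op 1 (push 19): stack=[19] mem=[0,0,0,0]
After op 2 (pop): stack=[empty] mem=[0,0,0,0]
After op 3 (RCL M0): stack=[0] mem=[0,0,0,0]
After op 4 (STO M2): stack=[empty] mem=[0,0,0,0]
After op 5 (push 20): stack=[20] mem=[0,0,0,0]
After op 6 (push 4): stack=[20,4] mem=[0,0,0,0]
After op 7 (pop): stack=[20] mem=[0,0,0,0]
After op 8 (push 19): stack=[20,19] mem=[0,0,0,0]
After op 9 (swap): stack=[19,20] mem=[0,0,0,0]

[19, 20]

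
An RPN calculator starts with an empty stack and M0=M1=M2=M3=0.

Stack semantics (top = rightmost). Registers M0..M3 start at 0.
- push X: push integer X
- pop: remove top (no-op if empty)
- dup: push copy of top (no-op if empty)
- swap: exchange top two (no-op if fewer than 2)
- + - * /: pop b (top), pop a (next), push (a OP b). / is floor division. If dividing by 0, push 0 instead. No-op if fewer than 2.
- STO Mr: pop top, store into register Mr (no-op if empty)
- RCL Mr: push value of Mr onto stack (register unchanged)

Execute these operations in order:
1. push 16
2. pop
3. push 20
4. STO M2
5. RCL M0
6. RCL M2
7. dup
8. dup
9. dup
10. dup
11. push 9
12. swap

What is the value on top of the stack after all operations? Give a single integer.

After op 1 (push 16): stack=[16] mem=[0,0,0,0]
After op 2 (pop): stack=[empty] mem=[0,0,0,0]
After op 3 (push 20): stack=[20] mem=[0,0,0,0]
After op 4 (STO M2): stack=[empty] mem=[0,0,20,0]
After op 5 (RCL M0): stack=[0] mem=[0,0,20,0]
After op 6 (RCL M2): stack=[0,20] mem=[0,0,20,0]
After op 7 (dup): stack=[0,20,20] mem=[0,0,20,0]
After op 8 (dup): stack=[0,20,20,20] mem=[0,0,20,0]
After op 9 (dup): stack=[0,20,20,20,20] mem=[0,0,20,0]
After op 10 (dup): stack=[0,20,20,20,20,20] mem=[0,0,20,0]
After op 11 (push 9): stack=[0,20,20,20,20,20,9] mem=[0,0,20,0]
After op 12 (swap): stack=[0,20,20,20,20,9,20] mem=[0,0,20,0]

Answer: 20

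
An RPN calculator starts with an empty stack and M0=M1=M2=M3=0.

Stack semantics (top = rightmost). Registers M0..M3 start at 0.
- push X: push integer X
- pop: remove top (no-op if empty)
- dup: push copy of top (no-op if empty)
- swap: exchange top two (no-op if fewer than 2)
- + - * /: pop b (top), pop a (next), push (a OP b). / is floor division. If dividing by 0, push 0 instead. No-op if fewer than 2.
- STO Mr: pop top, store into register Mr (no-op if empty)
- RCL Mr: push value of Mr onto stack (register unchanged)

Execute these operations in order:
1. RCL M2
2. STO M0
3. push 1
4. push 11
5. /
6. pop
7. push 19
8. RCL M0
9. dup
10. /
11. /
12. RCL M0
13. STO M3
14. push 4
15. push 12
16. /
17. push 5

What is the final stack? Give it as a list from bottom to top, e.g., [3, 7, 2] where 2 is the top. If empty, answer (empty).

After op 1 (RCL M2): stack=[0] mem=[0,0,0,0]
After op 2 (STO M0): stack=[empty] mem=[0,0,0,0]
After op 3 (push 1): stack=[1] mem=[0,0,0,0]
After op 4 (push 11): stack=[1,11] mem=[0,0,0,0]
After op 5 (/): stack=[0] mem=[0,0,0,0]
After op 6 (pop): stack=[empty] mem=[0,0,0,0]
After op 7 (push 19): stack=[19] mem=[0,0,0,0]
After op 8 (RCL M0): stack=[19,0] mem=[0,0,0,0]
After op 9 (dup): stack=[19,0,0] mem=[0,0,0,0]
After op 10 (/): stack=[19,0] mem=[0,0,0,0]
After op 11 (/): stack=[0] mem=[0,0,0,0]
After op 12 (RCL M0): stack=[0,0] mem=[0,0,0,0]
After op 13 (STO M3): stack=[0] mem=[0,0,0,0]
After op 14 (push 4): stack=[0,4] mem=[0,0,0,0]
After op 15 (push 12): stack=[0,4,12] mem=[0,0,0,0]
After op 16 (/): stack=[0,0] mem=[0,0,0,0]
After op 17 (push 5): stack=[0,0,5] mem=[0,0,0,0]

Answer: [0, 0, 5]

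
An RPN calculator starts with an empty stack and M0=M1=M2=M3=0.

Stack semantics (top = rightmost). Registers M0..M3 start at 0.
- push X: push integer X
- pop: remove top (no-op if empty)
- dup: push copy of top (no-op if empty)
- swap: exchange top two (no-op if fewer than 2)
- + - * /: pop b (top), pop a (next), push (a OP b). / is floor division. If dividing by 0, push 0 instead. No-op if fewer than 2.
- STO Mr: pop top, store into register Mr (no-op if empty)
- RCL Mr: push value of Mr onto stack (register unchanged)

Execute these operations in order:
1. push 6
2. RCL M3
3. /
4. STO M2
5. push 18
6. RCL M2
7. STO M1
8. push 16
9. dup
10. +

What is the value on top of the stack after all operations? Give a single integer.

After op 1 (push 6): stack=[6] mem=[0,0,0,0]
After op 2 (RCL M3): stack=[6,0] mem=[0,0,0,0]
After op 3 (/): stack=[0] mem=[0,0,0,0]
After op 4 (STO M2): stack=[empty] mem=[0,0,0,0]
After op 5 (push 18): stack=[18] mem=[0,0,0,0]
After op 6 (RCL M2): stack=[18,0] mem=[0,0,0,0]
After op 7 (STO M1): stack=[18] mem=[0,0,0,0]
After op 8 (push 16): stack=[18,16] mem=[0,0,0,0]
After op 9 (dup): stack=[18,16,16] mem=[0,0,0,0]
After op 10 (+): stack=[18,32] mem=[0,0,0,0]

Answer: 32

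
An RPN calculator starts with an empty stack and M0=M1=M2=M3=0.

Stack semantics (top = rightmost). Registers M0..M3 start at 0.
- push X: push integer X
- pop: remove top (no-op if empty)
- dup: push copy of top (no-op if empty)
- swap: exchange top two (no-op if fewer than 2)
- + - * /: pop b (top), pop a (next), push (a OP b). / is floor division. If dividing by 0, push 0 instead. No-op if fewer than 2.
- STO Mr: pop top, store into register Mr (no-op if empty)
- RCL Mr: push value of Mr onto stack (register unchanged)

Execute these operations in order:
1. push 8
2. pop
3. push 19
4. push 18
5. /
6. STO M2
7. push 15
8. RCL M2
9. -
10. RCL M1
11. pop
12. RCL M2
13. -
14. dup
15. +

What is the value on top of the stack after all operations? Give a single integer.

Answer: 26

Derivation:
After op 1 (push 8): stack=[8] mem=[0,0,0,0]
After op 2 (pop): stack=[empty] mem=[0,0,0,0]
After op 3 (push 19): stack=[19] mem=[0,0,0,0]
After op 4 (push 18): stack=[19,18] mem=[0,0,0,0]
After op 5 (/): stack=[1] mem=[0,0,0,0]
After op 6 (STO M2): stack=[empty] mem=[0,0,1,0]
After op 7 (push 15): stack=[15] mem=[0,0,1,0]
After op 8 (RCL M2): stack=[15,1] mem=[0,0,1,0]
After op 9 (-): stack=[14] mem=[0,0,1,0]
After op 10 (RCL M1): stack=[14,0] mem=[0,0,1,0]
After op 11 (pop): stack=[14] mem=[0,0,1,0]
After op 12 (RCL M2): stack=[14,1] mem=[0,0,1,0]
After op 13 (-): stack=[13] mem=[0,0,1,0]
After op 14 (dup): stack=[13,13] mem=[0,0,1,0]
After op 15 (+): stack=[26] mem=[0,0,1,0]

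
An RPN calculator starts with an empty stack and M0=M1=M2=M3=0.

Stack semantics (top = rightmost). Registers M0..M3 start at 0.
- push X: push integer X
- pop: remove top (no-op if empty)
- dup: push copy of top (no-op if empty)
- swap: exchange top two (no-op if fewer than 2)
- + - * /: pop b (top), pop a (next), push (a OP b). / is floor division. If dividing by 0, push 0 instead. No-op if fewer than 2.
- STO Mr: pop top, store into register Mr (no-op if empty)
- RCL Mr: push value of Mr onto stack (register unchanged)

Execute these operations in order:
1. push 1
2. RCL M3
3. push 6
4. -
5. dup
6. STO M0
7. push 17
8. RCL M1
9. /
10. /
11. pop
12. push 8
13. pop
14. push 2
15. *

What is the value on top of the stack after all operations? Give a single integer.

Answer: 2

Derivation:
After op 1 (push 1): stack=[1] mem=[0,0,0,0]
After op 2 (RCL M3): stack=[1,0] mem=[0,0,0,0]
After op 3 (push 6): stack=[1,0,6] mem=[0,0,0,0]
After op 4 (-): stack=[1,-6] mem=[0,0,0,0]
After op 5 (dup): stack=[1,-6,-6] mem=[0,0,0,0]
After op 6 (STO M0): stack=[1,-6] mem=[-6,0,0,0]
After op 7 (push 17): stack=[1,-6,17] mem=[-6,0,0,0]
After op 8 (RCL M1): stack=[1,-6,17,0] mem=[-6,0,0,0]
After op 9 (/): stack=[1,-6,0] mem=[-6,0,0,0]
After op 10 (/): stack=[1,0] mem=[-6,0,0,0]
After op 11 (pop): stack=[1] mem=[-6,0,0,0]
After op 12 (push 8): stack=[1,8] mem=[-6,0,0,0]
After op 13 (pop): stack=[1] mem=[-6,0,0,0]
After op 14 (push 2): stack=[1,2] mem=[-6,0,0,0]
After op 15 (*): stack=[2] mem=[-6,0,0,0]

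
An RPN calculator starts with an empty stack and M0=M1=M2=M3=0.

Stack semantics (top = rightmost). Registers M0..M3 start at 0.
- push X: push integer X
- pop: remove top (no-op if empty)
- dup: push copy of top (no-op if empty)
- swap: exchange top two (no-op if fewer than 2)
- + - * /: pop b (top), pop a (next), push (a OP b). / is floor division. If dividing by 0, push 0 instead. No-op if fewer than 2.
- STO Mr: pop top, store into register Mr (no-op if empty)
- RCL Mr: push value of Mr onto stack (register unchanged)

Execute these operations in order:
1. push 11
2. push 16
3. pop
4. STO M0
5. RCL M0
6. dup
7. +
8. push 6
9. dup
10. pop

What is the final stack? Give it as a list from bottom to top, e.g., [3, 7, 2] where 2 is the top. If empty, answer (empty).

After op 1 (push 11): stack=[11] mem=[0,0,0,0]
After op 2 (push 16): stack=[11,16] mem=[0,0,0,0]
After op 3 (pop): stack=[11] mem=[0,0,0,0]
After op 4 (STO M0): stack=[empty] mem=[11,0,0,0]
After op 5 (RCL M0): stack=[11] mem=[11,0,0,0]
After op 6 (dup): stack=[11,11] mem=[11,0,0,0]
After op 7 (+): stack=[22] mem=[11,0,0,0]
After op 8 (push 6): stack=[22,6] mem=[11,0,0,0]
After op 9 (dup): stack=[22,6,6] mem=[11,0,0,0]
After op 10 (pop): stack=[22,6] mem=[11,0,0,0]

Answer: [22, 6]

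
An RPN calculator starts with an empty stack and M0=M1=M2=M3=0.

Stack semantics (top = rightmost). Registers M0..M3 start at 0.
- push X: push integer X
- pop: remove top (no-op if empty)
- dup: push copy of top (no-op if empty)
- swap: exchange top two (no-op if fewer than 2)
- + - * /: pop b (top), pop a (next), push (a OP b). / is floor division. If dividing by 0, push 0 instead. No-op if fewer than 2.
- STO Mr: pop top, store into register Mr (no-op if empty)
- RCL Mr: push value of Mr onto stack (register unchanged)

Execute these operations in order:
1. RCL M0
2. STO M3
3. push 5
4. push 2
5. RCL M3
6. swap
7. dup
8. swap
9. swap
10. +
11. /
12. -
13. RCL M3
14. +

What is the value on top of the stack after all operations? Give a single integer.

After op 1 (RCL M0): stack=[0] mem=[0,0,0,0]
After op 2 (STO M3): stack=[empty] mem=[0,0,0,0]
After op 3 (push 5): stack=[5] mem=[0,0,0,0]
After op 4 (push 2): stack=[5,2] mem=[0,0,0,0]
After op 5 (RCL M3): stack=[5,2,0] mem=[0,0,0,0]
After op 6 (swap): stack=[5,0,2] mem=[0,0,0,0]
After op 7 (dup): stack=[5,0,2,2] mem=[0,0,0,0]
After op 8 (swap): stack=[5,0,2,2] mem=[0,0,0,0]
After op 9 (swap): stack=[5,0,2,2] mem=[0,0,0,0]
After op 10 (+): stack=[5,0,4] mem=[0,0,0,0]
After op 11 (/): stack=[5,0] mem=[0,0,0,0]
After op 12 (-): stack=[5] mem=[0,0,0,0]
After op 13 (RCL M3): stack=[5,0] mem=[0,0,0,0]
After op 14 (+): stack=[5] mem=[0,0,0,0]

Answer: 5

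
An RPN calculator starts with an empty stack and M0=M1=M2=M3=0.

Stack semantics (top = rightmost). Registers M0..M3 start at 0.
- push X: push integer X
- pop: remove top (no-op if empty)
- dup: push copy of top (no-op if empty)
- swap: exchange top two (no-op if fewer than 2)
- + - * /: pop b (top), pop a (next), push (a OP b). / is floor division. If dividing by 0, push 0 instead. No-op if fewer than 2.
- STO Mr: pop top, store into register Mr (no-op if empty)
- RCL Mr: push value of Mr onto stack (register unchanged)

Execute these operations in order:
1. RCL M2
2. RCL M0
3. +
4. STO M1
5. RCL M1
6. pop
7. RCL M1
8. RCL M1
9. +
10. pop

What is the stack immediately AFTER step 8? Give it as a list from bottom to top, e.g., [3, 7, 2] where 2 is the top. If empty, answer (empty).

After op 1 (RCL M2): stack=[0] mem=[0,0,0,0]
After op 2 (RCL M0): stack=[0,0] mem=[0,0,0,0]
After op 3 (+): stack=[0] mem=[0,0,0,0]
After op 4 (STO M1): stack=[empty] mem=[0,0,0,0]
After op 5 (RCL M1): stack=[0] mem=[0,0,0,0]
After op 6 (pop): stack=[empty] mem=[0,0,0,0]
After op 7 (RCL M1): stack=[0] mem=[0,0,0,0]
After op 8 (RCL M1): stack=[0,0] mem=[0,0,0,0]

[0, 0]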